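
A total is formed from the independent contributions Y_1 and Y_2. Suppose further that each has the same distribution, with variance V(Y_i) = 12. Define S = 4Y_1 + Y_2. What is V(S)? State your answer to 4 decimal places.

By independence, V(S) = (4)²V(Y_1) + (1)²V(Y_2)
= (4)²·12 + (1)²·12 = 204

204.0000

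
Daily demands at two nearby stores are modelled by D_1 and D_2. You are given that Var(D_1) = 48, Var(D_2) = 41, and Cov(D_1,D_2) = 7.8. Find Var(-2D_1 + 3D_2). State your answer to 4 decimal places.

Var(-2D_1 + 3D_2) = (-2)²·Var(D_1) + (3)²·Var(D_2) + 2·(-2)·(3)·Cov(D_1,D_2)
= 4·48 + 9·41 + -12·7.8 = 467.4

467.4000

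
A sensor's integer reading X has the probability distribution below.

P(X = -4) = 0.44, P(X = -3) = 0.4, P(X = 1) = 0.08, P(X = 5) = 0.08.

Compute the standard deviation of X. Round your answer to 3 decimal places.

E[X] = (-4)(0.44) + (-3)(0.4) + (1)(0.08) + (5)(0.08) = -2.48
E[X²] = (-4)²(0.44) + (-3)²(0.4) + (1)²(0.08) + (5)²(0.08) = 12.72
var(X) = E[X²] − (E[X])² = 12.72 − (-2.48)² = 6.5696
SD(X) = √6.5696 ≈ 2.563

2.563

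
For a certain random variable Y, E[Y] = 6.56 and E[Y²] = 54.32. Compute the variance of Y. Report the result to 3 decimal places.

11.286

Var(Y) = 54.32 − (6.56)² = 11.2864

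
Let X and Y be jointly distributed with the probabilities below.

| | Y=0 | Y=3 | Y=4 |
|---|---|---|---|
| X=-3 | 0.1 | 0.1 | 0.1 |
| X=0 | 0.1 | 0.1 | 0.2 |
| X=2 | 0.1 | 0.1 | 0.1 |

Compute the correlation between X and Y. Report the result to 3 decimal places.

0.015

E[X] = -0.3,  E[Y] = 2.5
E[XY] = -0.7
Cov(X,Y) = E[XY] − E[X]E[Y] = -0.7 − (-0.3)(2.5) = 0.05
V(X) = 3.81,  V(Y) = 2.85
ρ = 0.05 / √(3.81·2.85) ≈ 0.015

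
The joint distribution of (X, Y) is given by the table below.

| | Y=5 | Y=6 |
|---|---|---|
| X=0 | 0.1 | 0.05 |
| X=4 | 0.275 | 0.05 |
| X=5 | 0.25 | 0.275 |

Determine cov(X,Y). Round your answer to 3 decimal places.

0.103

E[X] = 3.925,  E[Y] = 5.375
E[XY] = 21.2
cov(X,Y) = E[XY] − E[X]E[Y] = 21.2 − (3.925)(5.375) = 0.103125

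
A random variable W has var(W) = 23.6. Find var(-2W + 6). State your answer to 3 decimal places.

94.400

var(-2W + 6) = (-2)²·var(W) = 4·23.6 = 94.4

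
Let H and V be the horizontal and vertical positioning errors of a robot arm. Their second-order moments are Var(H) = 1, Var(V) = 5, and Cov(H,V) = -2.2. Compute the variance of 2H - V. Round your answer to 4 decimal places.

17.8000

Var(2H - V) = (2)²·Var(H) + (-1)²·Var(V) + 2·(2)·(-1)·Cov(H,V)
= 4·1 + 1·5 + -4·-2.2 = 17.8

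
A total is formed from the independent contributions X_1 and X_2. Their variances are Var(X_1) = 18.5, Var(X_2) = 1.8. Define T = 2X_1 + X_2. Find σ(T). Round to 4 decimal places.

By independence, Var(T) = (2)²Var(X_1) + (1)²Var(X_2)
= (2)²·18.5 + (1)²·1.8 = 75.8
σ(T) = √75.8 ≈ 8.7063

8.7063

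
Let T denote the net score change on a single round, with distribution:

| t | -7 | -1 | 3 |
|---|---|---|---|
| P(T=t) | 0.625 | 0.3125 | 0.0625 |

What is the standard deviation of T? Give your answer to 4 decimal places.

3.3541

E[T] = (-7)(0.625) + (-1)(0.3125) + (3)(0.0625) = -4.5
E[T²] = (-7)²(0.625) + (-1)²(0.3125) + (3)²(0.0625) = 31.5
V(T) = E[T²] − (E[T])² = 31.5 − (-4.5)² = 11.25
σ(T) = √11.25 ≈ 3.3541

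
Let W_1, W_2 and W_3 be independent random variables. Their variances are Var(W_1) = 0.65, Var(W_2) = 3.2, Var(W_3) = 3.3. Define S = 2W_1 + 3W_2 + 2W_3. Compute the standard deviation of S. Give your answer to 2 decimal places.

By independence, Var(S) = (2)²Var(W_1) + (3)²Var(W_2) + (2)²Var(W_3)
= (2)²·0.65 + (3)²·3.2 + (2)²·3.3 = 44.6
SD(S) = √44.6 ≈ 6.68

6.68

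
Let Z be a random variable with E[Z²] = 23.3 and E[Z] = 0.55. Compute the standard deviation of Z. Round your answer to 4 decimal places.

4.7956

V(Z) = 23.3 − (0.55)² = 22.9975
sd(Z) = √22.9975 ≈ 4.7956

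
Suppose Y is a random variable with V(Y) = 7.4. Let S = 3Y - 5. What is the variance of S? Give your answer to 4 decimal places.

V(3Y - 5) = (3)²·V(Y) = 9·7.4 = 66.6

66.6000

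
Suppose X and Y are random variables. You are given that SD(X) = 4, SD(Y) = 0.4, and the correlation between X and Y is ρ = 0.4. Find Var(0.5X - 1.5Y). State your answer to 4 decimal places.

Var(X) = (4)² = 16;  Var(Y) = (0.4)² = 0.16
cov(X,Y) = ρ·SD(X)·SD(Y) = 0.4·4·0.4 = 0.64
Var(0.5X - 1.5Y) = (0.5)²·Var(X) + (-1.5)²·Var(Y) + 2·(0.5)·(-1.5)·cov(X,Y)
= 0.25·16 + 2.25·0.16 + -1.5·0.64 = 3.4

3.4000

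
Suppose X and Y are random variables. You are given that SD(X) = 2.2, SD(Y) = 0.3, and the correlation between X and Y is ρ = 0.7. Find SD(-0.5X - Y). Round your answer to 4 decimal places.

V(X) = (2.2)² = 4.84;  V(Y) = (0.3)² = 0.09
Cov(X,Y) = ρ·SD(X)·SD(Y) = 0.7·2.2·0.3 = 0.462
V(-0.5X - Y) = (-0.5)²·V(X) + (-1)²·V(Y) + 2·(-0.5)·(-1)·Cov(X,Y)
= 0.25·4.84 + 1·0.09 + 1·0.462 = 1.762
SD(-0.5X - Y) = √1.762 ≈ 1.3274

1.3274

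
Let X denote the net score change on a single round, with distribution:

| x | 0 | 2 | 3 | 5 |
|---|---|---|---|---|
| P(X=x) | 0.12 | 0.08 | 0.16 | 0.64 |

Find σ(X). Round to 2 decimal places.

1.74

E[X] = (0)(0.12) + (2)(0.08) + (3)(0.16) + (5)(0.64) = 3.84
E[X²] = (0)²(0.12) + (2)²(0.08) + (3)²(0.16) + (5)²(0.64) = 17.76
var(X) = E[X²] − (E[X])² = 17.76 − (3.84)² = 3.0144
σ(X) = √3.0144 ≈ 1.74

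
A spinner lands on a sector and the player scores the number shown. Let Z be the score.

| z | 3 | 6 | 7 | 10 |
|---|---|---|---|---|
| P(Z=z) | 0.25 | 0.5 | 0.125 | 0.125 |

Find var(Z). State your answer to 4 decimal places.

E[Z] = (3)(0.25) + (6)(0.5) + (7)(0.125) + (10)(0.125) = 5.875
E[Z²] = (3)²(0.25) + (6)²(0.5) + (7)²(0.125) + (10)²(0.125) = 38.875
var(Z) = E[Z²] − (E[Z])² = 38.875 − (5.875)² = 4.359375

4.3594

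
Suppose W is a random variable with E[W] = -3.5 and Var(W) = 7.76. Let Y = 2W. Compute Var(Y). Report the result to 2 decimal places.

Var(2W) = (2)²·Var(W) = 4·7.76 = 31.04

31.04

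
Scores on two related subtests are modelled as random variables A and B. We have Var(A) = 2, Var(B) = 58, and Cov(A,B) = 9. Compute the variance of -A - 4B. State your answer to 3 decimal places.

1002.000

Var(-A - 4B) = (-1)²·Var(A) + (-4)²·Var(B) + 2·(-1)·(-4)·Cov(A,B)
= 1·2 + 16·58 + 8·9 = 1002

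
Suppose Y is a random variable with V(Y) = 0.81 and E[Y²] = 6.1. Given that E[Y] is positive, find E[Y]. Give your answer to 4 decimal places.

2.3000

(E[Y])² = E[Y²] − V(Y) = 6.1 − 0.81 = 5.29
E[Y] = √5.29 = 2.3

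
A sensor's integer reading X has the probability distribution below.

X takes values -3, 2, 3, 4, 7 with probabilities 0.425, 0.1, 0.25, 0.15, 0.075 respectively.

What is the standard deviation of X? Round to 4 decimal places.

E[X] = (-3)(0.425) + (2)(0.1) + (3)(0.25) + (4)(0.15) + (7)(0.075) = 0.8
E[X²] = (-3)²(0.425) + (2)²(0.1) + (3)²(0.25) + (4)²(0.15) + (7)²(0.075) = 12.55
var(X) = E[X²] − (E[X])² = 12.55 − (0.8)² = 11.91
SD(X) = √11.91 ≈ 3.4511

3.4511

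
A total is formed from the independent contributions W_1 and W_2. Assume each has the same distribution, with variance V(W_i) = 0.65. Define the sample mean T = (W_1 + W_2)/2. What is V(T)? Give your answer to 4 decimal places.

0.3250

By independence, V(T) = (0.5)²V(W_1) + (0.5)²V(W_2)
= (0.5)²·0.65 + (0.5)²·0.65 = 0.325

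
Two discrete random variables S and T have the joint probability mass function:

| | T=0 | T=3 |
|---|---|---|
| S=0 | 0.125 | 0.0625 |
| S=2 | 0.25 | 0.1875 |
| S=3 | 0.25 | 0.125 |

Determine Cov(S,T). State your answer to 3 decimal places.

0.000

E[S] = 2,  E[T] = 1.125
E[ST] = 2.25
Cov(S,T) = E[ST] − E[S]E[T] = 2.25 − (2)(1.125) = 0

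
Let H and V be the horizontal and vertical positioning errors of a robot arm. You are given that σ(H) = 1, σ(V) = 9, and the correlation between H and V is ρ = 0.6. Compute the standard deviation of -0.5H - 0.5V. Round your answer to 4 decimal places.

Var(H) = (1)² = 1;  Var(V) = (9)² = 81
cov(H,V) = ρ·σ(H)·σ(V) = 0.6·1·9 = 5.4
Var(-0.5H - 0.5V) = (-0.5)²·Var(H) + (-0.5)²·Var(V) + 2·(-0.5)·(-0.5)·cov(H,V)
= 0.25·1 + 0.25·81 + 0.5·5.4 = 23.2
σ(-0.5H - 0.5V) = √23.2 ≈ 4.8166

4.8166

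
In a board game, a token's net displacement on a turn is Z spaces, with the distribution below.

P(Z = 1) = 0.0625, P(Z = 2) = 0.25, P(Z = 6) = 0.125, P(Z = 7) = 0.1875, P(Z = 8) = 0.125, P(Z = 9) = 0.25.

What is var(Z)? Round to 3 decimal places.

E[Z] = (1)(0.0625) + (2)(0.25) + (6)(0.125) + (7)(0.1875) + (8)(0.125) + (9)(0.25) = 5.875
E[Z²] = (1)²(0.0625) + (2)²(0.25) + (6)²(0.125) + (7)²(0.1875) + (8)²(0.125) + (9)²(0.25) = 43
var(Z) = E[Z²] − (E[Z])² = 43 − (5.875)² = 8.484375

8.484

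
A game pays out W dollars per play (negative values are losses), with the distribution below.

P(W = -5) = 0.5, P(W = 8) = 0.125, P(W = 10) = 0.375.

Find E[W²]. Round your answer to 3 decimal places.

58.000

E[W²] = (-5)²(0.5) + (8)²(0.125) + (10)²(0.375) = 58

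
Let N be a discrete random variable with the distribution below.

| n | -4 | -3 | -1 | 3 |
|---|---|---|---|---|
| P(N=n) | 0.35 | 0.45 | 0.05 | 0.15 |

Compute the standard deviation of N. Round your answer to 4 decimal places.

2.3511

E[N] = (-4)(0.35) + (-3)(0.45) + (-1)(0.05) + (3)(0.15) = -2.35
E[N²] = (-4)²(0.35) + (-3)²(0.45) + (-1)²(0.05) + (3)²(0.15) = 11.05
Var(N) = E[N²] − (E[N])² = 11.05 − (-2.35)² = 5.5275
SD(N) = √5.5275 ≈ 2.3511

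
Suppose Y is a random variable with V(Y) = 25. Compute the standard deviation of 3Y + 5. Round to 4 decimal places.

15.0000

V(3Y + 5) = (3)²·25 = 225
sd(3Y + 5) = √225 ≈ 15.0000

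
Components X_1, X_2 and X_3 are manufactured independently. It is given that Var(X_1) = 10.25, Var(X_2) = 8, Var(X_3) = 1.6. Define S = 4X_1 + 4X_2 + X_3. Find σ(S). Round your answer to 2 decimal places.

17.13

By independence, Var(S) = (4)²Var(X_1) + (4)²Var(X_2) + (1)²Var(X_3)
= (4)²·10.25 + (4)²·8 + (1)²·1.6 = 293.6
σ(S) = √293.6 ≈ 17.13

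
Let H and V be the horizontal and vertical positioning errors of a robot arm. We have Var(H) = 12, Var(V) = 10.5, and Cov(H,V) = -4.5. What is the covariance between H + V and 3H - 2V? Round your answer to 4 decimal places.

10.5000

Cov(H + V, 3H - 2V) = (1)(3)Var(H) + (1)(-2)Var(V) + [(1)(-2) + (1)(3)]Cov(H,V)
= 3·12 + -2·10.5 + 1·-4.5 = 10.5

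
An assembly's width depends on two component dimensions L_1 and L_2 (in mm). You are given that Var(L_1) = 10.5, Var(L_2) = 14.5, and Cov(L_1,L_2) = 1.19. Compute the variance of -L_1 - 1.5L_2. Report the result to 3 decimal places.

Var(-L_1 - 1.5L_2) = (-1)²·Var(L_1) + (-1.5)²·Var(L_2) + 2·(-1)·(-1.5)·Cov(L_1,L_2)
= 1·10.5 + 2.25·14.5 + 3·1.19 = 46.695

46.695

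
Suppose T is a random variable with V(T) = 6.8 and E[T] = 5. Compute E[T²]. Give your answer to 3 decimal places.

E[T²] = V(T) + (E[T])² = 6.8 + (5)² = 31.8

31.800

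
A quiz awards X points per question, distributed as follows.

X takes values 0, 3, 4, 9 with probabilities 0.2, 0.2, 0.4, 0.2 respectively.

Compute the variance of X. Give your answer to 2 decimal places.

8.40

E[X] = (0)(0.2) + (3)(0.2) + (4)(0.4) + (9)(0.2) = 4
E[X²] = (0)²(0.2) + (3)²(0.2) + (4)²(0.4) + (9)²(0.2) = 24.4
V(X) = E[X²] − (E[X])² = 24.4 − (4)² = 8.4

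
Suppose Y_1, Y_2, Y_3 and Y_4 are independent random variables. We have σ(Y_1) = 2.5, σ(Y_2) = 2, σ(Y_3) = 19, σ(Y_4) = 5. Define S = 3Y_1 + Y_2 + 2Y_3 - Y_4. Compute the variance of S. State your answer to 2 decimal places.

1529.25

var(Y_1) = 6.25, var(Y_2) = 4, var(Y_3) = 361, var(Y_4) = 25
By independence, var(S) = (3)²var(Y_1) + (1)²var(Y_2) + (2)²var(Y_3) + (-1)²var(Y_4)
= (3)²·6.25 + (1)²·4 + (2)²·361 + (-1)²·25 = 1529.25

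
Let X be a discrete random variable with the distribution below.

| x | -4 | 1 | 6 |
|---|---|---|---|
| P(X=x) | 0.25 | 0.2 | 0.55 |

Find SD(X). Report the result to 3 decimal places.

4.213

E[X] = (-4)(0.25) + (1)(0.2) + (6)(0.55) = 2.5
E[X²] = (-4)²(0.25) + (1)²(0.2) + (6)²(0.55) = 24
Var(X) = E[X²] − (E[X])² = 24 − (2.5)² = 17.75
SD(X) = √17.75 ≈ 4.213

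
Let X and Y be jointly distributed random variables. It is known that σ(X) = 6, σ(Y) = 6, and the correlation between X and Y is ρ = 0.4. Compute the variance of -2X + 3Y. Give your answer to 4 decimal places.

var(X) = (6)² = 36;  var(Y) = (6)² = 36
cov(X,Y) = ρ·σ(X)·σ(Y) = 0.4·6·6 = 14.4
var(-2X + 3Y) = (-2)²·var(X) + (3)²·var(Y) + 2·(-2)·(3)·cov(X,Y)
= 4·36 + 9·36 + -12·14.4 = 295.2

295.2000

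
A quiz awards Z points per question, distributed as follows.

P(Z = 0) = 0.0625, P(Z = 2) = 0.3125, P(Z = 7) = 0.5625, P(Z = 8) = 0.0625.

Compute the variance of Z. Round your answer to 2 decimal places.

7.18

E[Z] = (0)(0.0625) + (2)(0.3125) + (7)(0.5625) + (8)(0.0625) = 5.0625
E[Z²] = (0)²(0.0625) + (2)²(0.3125) + (7)²(0.5625) + (8)²(0.0625) = 32.8125
Var(Z) = E[Z²] − (E[Z])² = 32.8125 − (5.0625)² = 7.18359375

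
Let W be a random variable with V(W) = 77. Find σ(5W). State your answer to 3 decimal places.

43.875

V(5W) = (5)²·77 = 1925
σ(5W) = √1925 ≈ 43.875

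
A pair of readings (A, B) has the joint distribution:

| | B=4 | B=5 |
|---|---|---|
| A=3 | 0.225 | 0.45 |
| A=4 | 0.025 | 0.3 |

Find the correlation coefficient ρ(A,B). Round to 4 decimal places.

E[A] = 3.325,  E[B] = 4.75
E[AB] = 15.85
cov(A,B) = E[AB] − E[A]E[B] = 15.85 − (3.325)(4.75) = 0.05625
V(A) = 0.219375,  V(B) = 0.1875
ρ = 0.05625 / √(0.219375·0.1875) ≈ 0.2774

0.2774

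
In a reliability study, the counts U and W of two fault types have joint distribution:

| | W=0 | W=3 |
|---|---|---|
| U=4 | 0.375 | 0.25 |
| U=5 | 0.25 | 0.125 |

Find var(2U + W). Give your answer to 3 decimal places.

E[U] = 4.375,  E[W] = 1.125,  E[UW] = 4.875
var(U) = 19.375 − (4.375)² = 0.234375;  var(W) = 3.375 − (1.125)² = 2.109375
cov(U,W) = 4.875 − (4.375)(1.125) = -0.046875
var(2U + W) = (2)²·0.234375 + (1)²·2.109375 + 2·(2)·(1)·-0.046875 = 2.859375

2.859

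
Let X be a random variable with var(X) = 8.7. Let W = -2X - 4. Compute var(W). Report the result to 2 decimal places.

34.80

var(-2X - 4) = (-2)²·var(X) = 4·8.7 = 34.8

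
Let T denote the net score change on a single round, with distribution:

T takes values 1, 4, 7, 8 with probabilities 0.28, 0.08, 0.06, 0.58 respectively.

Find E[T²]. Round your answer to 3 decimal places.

41.620

E[T²] = (1)²(0.28) + (4)²(0.08) + (7)²(0.06) + (8)²(0.58) = 41.62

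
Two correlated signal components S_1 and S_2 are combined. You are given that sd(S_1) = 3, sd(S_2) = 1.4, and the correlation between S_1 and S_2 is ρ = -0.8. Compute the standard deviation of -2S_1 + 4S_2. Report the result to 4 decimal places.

Var(S_1) = (3)² = 9;  Var(S_2) = (1.4)² = 1.96
Cov(S_1,S_2) = ρ·sd(S_1)·sd(S_2) = -0.8·3·1.4 = -3.36
Var(-2S_1 + 4S_2) = (-2)²·Var(S_1) + (4)²·Var(S_2) + 2·(-2)·(4)·Cov(S_1,S_2)
= 4·9 + 16·1.96 + -16·-3.36 = 121.12
sd(-2S_1 + 4S_2) = √121.12 ≈ 11.0055

11.0055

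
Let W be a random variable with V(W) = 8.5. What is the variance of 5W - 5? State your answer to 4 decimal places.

V(5W - 5) = (5)²·V(W) = 25·8.5 = 212.5

212.5000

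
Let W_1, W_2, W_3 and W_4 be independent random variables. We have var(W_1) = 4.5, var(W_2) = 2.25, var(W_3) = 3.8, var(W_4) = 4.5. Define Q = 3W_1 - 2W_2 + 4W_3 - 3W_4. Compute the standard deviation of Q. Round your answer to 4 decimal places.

12.2801

By independence, var(Q) = (3)²var(W_1) + (-2)²var(W_2) + (4)²var(W_3) + (-3)²var(W_4)
= (3)²·4.5 + (-2)²·2.25 + (4)²·3.8 + (-3)²·4.5 = 150.8
SD(Q) = √150.8 ≈ 12.2801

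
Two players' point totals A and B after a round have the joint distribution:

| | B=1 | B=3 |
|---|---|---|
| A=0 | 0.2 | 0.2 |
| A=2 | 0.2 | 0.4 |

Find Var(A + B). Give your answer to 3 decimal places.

2.240

E[A] = 1.2,  E[B] = 2.2,  E[AB] = 2.8
Var(A) = 2.4 − (1.2)² = 0.96;  Var(B) = 5.8 − (2.2)² = 0.96
cov(A,B) = 2.8 − (1.2)(2.2) = 0.16
Var(A + B) = (1)²·0.96 + (1)²·0.96 + 2·(1)·(1)·0.16 = 2.24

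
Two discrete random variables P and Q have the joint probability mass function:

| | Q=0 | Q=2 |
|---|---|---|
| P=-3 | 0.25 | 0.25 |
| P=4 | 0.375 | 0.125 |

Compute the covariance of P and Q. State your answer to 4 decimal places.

-0.8750

E[P] = 0.5,  E[Q] = 0.75
E[PQ] = -0.5
Cov(P,Q) = E[PQ] − E[P]E[Q] = -0.5 − (0.5)(0.75) = -0.875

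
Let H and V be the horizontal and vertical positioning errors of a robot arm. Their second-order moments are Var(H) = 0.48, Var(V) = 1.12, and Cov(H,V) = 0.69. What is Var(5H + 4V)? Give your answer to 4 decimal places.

57.5200

Var(5H + 4V) = (5)²·Var(H) + (4)²·Var(V) + 2·(5)·(4)·Cov(H,V)
= 25·0.48 + 16·1.12 + 40·0.69 = 57.52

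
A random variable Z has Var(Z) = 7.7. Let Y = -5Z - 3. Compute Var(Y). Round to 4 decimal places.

192.5000

Var(-5Z - 3) = (-5)²·Var(Z) = 25·7.7 = 192.5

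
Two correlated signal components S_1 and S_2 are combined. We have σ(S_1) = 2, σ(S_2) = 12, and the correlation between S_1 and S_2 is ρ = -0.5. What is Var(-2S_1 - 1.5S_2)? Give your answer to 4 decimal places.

268.0000

Var(S_1) = (2)² = 4;  Var(S_2) = (12)² = 144
Cov(S_1,S_2) = ρ·σ(S_1)·σ(S_2) = -0.5·2·12 = -12
Var(-2S_1 - 1.5S_2) = (-2)²·Var(S_1) + (-1.5)²·Var(S_2) + 2·(-2)·(-1.5)·Cov(S_1,S_2)
= 4·4 + 2.25·144 + 6·-12 = 268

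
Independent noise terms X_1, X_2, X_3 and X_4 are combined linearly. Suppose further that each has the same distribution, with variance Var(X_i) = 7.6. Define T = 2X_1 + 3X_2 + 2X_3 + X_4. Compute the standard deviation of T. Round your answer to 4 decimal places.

By independence, Var(T) = (2)²Var(X_1) + (3)²Var(X_2) + (2)²Var(X_3) + (1)²Var(X_4)
= (2)²·7.6 + (3)²·7.6 + (2)²·7.6 + (1)²·7.6 = 136.8
SD(T) = √136.8 ≈ 11.6962

11.6962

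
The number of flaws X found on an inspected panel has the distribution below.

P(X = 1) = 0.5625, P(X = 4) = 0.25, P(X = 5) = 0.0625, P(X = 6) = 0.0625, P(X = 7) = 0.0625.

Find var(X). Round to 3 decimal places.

E[X] = (1)(0.5625) + (4)(0.25) + (5)(0.0625) + (6)(0.0625) + (7)(0.0625) = 2.6875
E[X²] = (1)²(0.5625) + (4)²(0.25) + (5)²(0.0625) + (6)²(0.0625) + (7)²(0.0625) = 11.4375
var(X) = E[X²] − (E[X])² = 11.4375 − (2.6875)² = 4.21484375

4.215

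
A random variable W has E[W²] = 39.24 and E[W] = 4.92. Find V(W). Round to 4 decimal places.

V(W) = 39.24 − (4.92)² = 15.0336

15.0336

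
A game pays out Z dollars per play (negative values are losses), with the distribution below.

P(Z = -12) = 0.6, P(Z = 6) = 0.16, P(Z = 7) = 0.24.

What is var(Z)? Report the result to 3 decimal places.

E[Z] = (-12)(0.6) + (6)(0.16) + (7)(0.24) = -4.56
E[Z²] = (-12)²(0.6) + (6)²(0.16) + (7)²(0.24) = 103.92
var(Z) = E[Z²] − (E[Z])² = 103.92 − (-4.56)² = 83.1264

83.126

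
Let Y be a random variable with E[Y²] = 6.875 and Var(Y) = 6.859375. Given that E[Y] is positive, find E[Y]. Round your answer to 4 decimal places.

0.1250

(E[Y])² = E[Y²] − Var(Y) = 6.875 − 6.859375 = 0.015625
E[Y] = √0.015625 = 0.125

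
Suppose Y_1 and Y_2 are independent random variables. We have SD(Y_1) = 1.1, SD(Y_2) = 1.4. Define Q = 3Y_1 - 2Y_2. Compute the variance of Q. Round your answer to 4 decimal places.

18.7300

Var(Y_1) = 1.21, Var(Y_2) = 1.96
By independence, Var(Q) = (3)²Var(Y_1) + (-2)²Var(Y_2)
= (3)²·1.21 + (-2)²·1.96 = 18.73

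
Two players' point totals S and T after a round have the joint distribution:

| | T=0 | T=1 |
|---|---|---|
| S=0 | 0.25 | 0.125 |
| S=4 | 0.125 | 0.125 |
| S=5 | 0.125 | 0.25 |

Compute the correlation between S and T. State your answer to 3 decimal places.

0.277

E[S] = 2.875,  E[T] = 0.5
E[ST] = 1.75
Cov(S,T) = E[ST] − E[S]E[T] = 1.75 − (2.875)(0.5) = 0.3125
V(S) = 5.109375,  V(T) = 0.25
ρ = 0.3125 / √(5.109375·0.25) ≈ 0.277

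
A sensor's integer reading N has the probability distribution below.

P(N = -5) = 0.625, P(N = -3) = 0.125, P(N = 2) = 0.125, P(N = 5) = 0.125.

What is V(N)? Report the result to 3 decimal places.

13.484

E[N] = (-5)(0.625) + (-3)(0.125) + (2)(0.125) + (5)(0.125) = -2.625
E[N²] = (-5)²(0.625) + (-3)²(0.125) + (2)²(0.125) + (5)²(0.125) = 20.375
V(N) = E[N²] − (E[N])² = 20.375 − (-2.625)² = 13.484375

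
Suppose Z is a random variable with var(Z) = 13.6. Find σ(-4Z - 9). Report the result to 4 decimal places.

14.7513

var(-4Z - 9) = (-4)²·13.6 = 217.6
σ(-4Z - 9) = √217.6 ≈ 14.7513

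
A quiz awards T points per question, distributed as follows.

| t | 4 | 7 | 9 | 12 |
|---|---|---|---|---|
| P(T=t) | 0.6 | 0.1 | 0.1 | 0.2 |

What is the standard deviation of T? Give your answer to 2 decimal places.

3.23

E[T] = (4)(0.6) + (7)(0.1) + (9)(0.1) + (12)(0.2) = 6.4
E[T²] = (4)²(0.6) + (7)²(0.1) + (9)²(0.1) + (12)²(0.2) = 51.4
Var(T) = E[T²] − (E[T])² = 51.4 − (6.4)² = 10.44
SD(T) = √10.44 ≈ 3.23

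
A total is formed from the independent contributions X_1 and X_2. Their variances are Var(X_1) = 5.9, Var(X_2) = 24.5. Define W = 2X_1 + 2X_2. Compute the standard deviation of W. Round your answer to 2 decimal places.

11.03

By independence, Var(W) = (2)²Var(X_1) + (2)²Var(X_2)
= (2)²·5.9 + (2)²·24.5 = 121.6
sd(W) = √121.6 ≈ 11.03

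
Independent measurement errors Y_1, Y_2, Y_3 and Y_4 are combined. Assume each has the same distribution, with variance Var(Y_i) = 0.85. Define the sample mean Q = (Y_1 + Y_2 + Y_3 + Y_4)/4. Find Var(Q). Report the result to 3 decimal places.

0.213

By independence, Var(Q) = (0.25)²Var(Y_1) + (0.25)²Var(Y_2) + (0.25)²Var(Y_3) + (0.25)²Var(Y_4)
= (0.25)²·0.85 + (0.25)²·0.85 + (0.25)²·0.85 + (0.25)²·0.85 = 0.2125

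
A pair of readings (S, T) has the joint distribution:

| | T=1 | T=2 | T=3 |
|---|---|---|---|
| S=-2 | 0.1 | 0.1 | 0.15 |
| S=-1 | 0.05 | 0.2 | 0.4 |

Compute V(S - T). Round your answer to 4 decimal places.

E[S] = -1.35,  E[T] = 2.4,  E[ST] = -3.15
V(S) = 2.05 − (-1.35)² = 0.2275;  V(T) = 6.3 − (2.4)² = 0.54
Cov(S,T) = -3.15 − (-1.35)(2.4) = 0.09
V(S - T) = (1)²·0.2275 + (-1)²·0.54 + 2·(1)·(-1)·0.09 = 0.5875

0.5875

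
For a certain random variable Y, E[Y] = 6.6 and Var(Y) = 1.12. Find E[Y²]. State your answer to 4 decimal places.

E[Y²] = Var(Y) + (E[Y])² = 1.12 + (6.6)² = 44.68

44.6800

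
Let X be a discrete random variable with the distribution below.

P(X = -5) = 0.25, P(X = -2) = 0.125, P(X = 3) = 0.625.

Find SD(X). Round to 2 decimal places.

E[X] = (-5)(0.25) + (-2)(0.125) + (3)(0.625) = 0.375
E[X²] = (-5)²(0.25) + (-2)²(0.125) + (3)²(0.625) = 12.375
V(X) = E[X²] − (E[X])² = 12.375 − (0.375)² = 12.234375
SD(X) = √12.234375 ≈ 3.50

3.50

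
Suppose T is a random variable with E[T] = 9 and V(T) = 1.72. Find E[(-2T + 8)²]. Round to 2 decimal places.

E[-2T + 8] = -2·9 + 8 = -10
V(-2T + 8) = (-2)²·1.72 = 6.88
E[(-2T + 8)²] = V((-2T + 8)) + (E[(-2T + 8)])² = 6.88 + (-10)² = 106.88

106.88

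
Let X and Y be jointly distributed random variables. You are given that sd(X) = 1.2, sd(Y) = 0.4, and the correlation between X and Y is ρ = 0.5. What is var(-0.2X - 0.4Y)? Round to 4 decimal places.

0.1216

var(X) = (1.2)² = 1.44;  var(Y) = (0.4)² = 0.16
Cov(X,Y) = ρ·sd(X)·sd(Y) = 0.5·1.2·0.4 = 0.24
var(-0.2X - 0.4Y) = (-0.2)²·var(X) + (-0.4)²·var(Y) + 2·(-0.2)·(-0.4)·Cov(X,Y)
= 0.04·1.44 + 0.16·0.16 + 0.16·0.24 = 0.1216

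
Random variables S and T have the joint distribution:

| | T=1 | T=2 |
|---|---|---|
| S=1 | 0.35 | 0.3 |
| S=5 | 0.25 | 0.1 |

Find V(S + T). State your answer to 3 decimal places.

3.560

E[S] = 2.4,  E[T] = 1.4,  E[ST] = 3.2
V(S) = 9.4 − (2.4)² = 3.64;  V(T) = 2.2 − (1.4)² = 0.24
Cov(S,T) = 3.2 − (2.4)(1.4) = -0.16
V(S + T) = (1)²·3.64 + (1)²·0.24 + 2·(1)·(1)·-0.16 = 3.56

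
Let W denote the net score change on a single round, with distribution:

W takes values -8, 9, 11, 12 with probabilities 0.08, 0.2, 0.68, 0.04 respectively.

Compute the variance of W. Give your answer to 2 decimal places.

E[W] = (-8)(0.08) + (9)(0.2) + (11)(0.68) + (12)(0.04) = 9.12
E[W²] = (-8)²(0.08) + (9)²(0.2) + (11)²(0.68) + (12)²(0.04) = 109.36
V(W) = E[W²] − (E[W])² = 109.36 − (9.12)² = 26.1856

26.19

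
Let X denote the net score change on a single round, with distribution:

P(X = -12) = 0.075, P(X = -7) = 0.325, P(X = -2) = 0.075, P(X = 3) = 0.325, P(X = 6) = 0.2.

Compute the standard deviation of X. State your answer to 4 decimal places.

E[X] = (-12)(0.075) + (-7)(0.325) + (-2)(0.075) + (3)(0.325) + (6)(0.2) = -1.15
E[X²] = (-12)²(0.075) + (-7)²(0.325) + (-2)²(0.075) + (3)²(0.325) + (6)²(0.2) = 37.15
Var(X) = E[X²] − (E[X])² = 37.15 − (-1.15)² = 35.8275
SD(X) = √35.8275 ≈ 5.9856

5.9856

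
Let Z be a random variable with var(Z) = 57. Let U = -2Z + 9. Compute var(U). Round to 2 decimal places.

var(-2Z + 9) = (-2)²·var(Z) = 4·57 = 228

228.00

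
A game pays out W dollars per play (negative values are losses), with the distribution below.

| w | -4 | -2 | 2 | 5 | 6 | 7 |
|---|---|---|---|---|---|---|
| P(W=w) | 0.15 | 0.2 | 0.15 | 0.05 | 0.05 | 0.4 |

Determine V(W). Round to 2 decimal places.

E[W] = (-4)(0.15) + (-2)(0.2) + (2)(0.15) + (5)(0.05) + (6)(0.05) + (7)(0.4) = 2.65
E[W²] = (-4)²(0.15) + (-2)²(0.2) + (2)²(0.15) + (5)²(0.05) + (6)²(0.05) + (7)²(0.4) = 26.45
V(W) = E[W²] − (E[W])² = 26.45 − (2.65)² = 19.4275

19.43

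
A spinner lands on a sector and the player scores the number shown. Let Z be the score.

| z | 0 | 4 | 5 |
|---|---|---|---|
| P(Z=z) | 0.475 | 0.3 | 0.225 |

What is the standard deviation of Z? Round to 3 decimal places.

2.240

E[Z] = (0)(0.475) + (4)(0.3) + (5)(0.225) = 2.325
E[Z²] = (0)²(0.475) + (4)²(0.3) + (5)²(0.225) = 10.425
V(Z) = E[Z²] − (E[Z])² = 10.425 − (2.325)² = 5.019375
SD(Z) = √5.019375 ≈ 2.240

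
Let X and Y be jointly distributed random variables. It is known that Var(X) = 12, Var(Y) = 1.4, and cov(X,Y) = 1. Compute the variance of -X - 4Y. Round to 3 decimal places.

Var(-X - 4Y) = (-1)²·Var(X) + (-4)²·Var(Y) + 2·(-1)·(-4)·cov(X,Y)
= 1·12 + 16·1.4 + 8·1 = 42.4

42.400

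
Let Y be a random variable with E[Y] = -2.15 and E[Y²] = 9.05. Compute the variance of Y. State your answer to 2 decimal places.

4.43

Var(Y) = 9.05 − (-2.15)² = 4.4275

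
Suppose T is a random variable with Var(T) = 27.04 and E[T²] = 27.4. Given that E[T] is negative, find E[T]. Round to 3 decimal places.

(E[T])² = E[T²] − Var(T) = 27.4 − 27.04 = 0.36
E[T] = −√0.36 = -0.6

-0.600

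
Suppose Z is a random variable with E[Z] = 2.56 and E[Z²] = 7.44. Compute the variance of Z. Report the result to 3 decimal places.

0.886

var(Z) = 7.44 − (2.56)² = 0.8864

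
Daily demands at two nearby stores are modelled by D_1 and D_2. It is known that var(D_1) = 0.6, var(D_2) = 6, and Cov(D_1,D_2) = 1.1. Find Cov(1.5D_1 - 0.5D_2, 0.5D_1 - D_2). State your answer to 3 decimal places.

Cov(1.5D_1 - 0.5D_2, 0.5D_1 - D_2) = (1.5)(0.5)var(D_1) + (-0.5)(-1)var(D_2) + [(1.5)(-1) + (-0.5)(0.5)]Cov(D_1,D_2)
= 0.75·0.6 + 0.5·6 + -1.75·1.1 = 1.525

1.525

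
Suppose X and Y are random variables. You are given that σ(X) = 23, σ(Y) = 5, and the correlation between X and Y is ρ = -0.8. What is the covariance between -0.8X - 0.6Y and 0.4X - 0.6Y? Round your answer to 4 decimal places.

-182.3600

Var(X) = (23)² = 529;  Var(Y) = (5)² = 25
Cov(X,Y) = ρ·σ(X)·σ(Y) = -0.8·23·5 = -92
Cov(-0.8X - 0.6Y, 0.4X - 0.6Y) = (-0.8)(0.4)Var(X) + (-0.6)(-0.6)Var(Y) + [(-0.8)(-0.6) + (-0.6)(0.4)]Cov(X,Y)
= -0.32·529 + 0.36·25 + 0.24·-92 = -182.36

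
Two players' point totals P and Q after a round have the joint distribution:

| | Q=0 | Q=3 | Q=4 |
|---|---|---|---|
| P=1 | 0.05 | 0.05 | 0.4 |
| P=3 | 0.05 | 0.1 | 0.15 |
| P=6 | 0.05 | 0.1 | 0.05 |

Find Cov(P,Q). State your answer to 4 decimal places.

E[P] = 2.6,  E[Q] = 3.15
E[PQ] = 7.45
Cov(P,Q) = E[PQ] − E[P]E[Q] = 7.45 − (2.6)(3.15) = -0.74

-0.7400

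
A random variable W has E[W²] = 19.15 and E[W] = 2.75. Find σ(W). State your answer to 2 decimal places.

3.40

V(W) = 19.15 − (2.75)² = 11.5875
σ(W) = √11.5875 ≈ 3.40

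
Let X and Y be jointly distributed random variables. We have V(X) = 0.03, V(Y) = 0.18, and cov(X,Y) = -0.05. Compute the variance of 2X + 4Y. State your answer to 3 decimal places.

2.200

V(2X + 4Y) = (2)²·V(X) + (4)²·V(Y) + 2·(2)·(4)·cov(X,Y)
= 4·0.03 + 16·0.18 + 16·-0.05 = 2.2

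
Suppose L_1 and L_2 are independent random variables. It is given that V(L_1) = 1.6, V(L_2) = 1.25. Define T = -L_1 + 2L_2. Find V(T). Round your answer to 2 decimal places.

By independence, V(T) = (-1)²V(L_1) + (2)²V(L_2)
= (-1)²·1.6 + (2)²·1.25 = 6.6

6.60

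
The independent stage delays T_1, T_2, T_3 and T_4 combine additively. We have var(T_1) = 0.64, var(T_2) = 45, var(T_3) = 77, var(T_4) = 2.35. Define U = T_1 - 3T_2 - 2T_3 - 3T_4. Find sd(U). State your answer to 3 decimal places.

27.107

By independence, var(U) = (1)²var(T_1) + (-3)²var(T_2) + (-2)²var(T_3) + (-3)²var(T_4)
= (1)²·0.64 + (-3)²·45 + (-2)²·77 + (-3)²·2.35 = 734.79
sd(U) = √734.79 ≈ 27.107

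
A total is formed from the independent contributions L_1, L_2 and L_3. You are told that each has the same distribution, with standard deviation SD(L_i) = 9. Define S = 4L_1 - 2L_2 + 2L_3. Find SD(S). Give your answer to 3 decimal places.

44.091

V(L_i) = (9)² = 81
By independence, V(S) = (4)²V(L_1) + (-2)²V(L_2) + (2)²V(L_3)
= (4)²·81 + (-2)²·81 + (2)²·81 = 1944
SD(S) = √1944 ≈ 44.091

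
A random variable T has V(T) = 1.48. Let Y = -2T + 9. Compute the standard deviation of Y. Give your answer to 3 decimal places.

2.433

V(-2T + 9) = (-2)²·1.48 = 5.92
σ(Y) = √5.92 ≈ 2.433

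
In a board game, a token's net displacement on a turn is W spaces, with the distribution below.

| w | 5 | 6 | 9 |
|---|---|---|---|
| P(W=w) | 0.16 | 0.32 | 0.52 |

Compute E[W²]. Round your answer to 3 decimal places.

E[W²] = (5)²(0.16) + (6)²(0.32) + (9)²(0.52) = 57.64

57.640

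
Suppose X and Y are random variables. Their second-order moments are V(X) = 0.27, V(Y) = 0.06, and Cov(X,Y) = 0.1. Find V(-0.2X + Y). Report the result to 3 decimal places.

0.031

V(-0.2X + Y) = (-0.2)²·V(X) + (1)²·V(Y) + 2·(-0.2)·(1)·Cov(X,Y)
= 0.04·0.27 + 1·0.06 + -0.4·0.1 = 0.0308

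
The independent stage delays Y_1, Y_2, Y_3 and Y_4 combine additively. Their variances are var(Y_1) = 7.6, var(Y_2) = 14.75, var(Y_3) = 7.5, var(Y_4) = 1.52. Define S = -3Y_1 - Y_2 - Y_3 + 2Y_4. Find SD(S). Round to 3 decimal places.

By independence, var(S) = (-3)²var(Y_1) + (-1)²var(Y_2) + (-1)²var(Y_3) + (2)²var(Y_4)
= (-3)²·7.6 + (-1)²·14.75 + (-1)²·7.5 + (2)²·1.52 = 96.73
SD(S) = √96.73 ≈ 9.835

9.835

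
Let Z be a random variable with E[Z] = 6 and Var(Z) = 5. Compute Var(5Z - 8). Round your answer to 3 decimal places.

Var(5Z - 8) = (5)²·Var(Z) = 25·5 = 125

125.000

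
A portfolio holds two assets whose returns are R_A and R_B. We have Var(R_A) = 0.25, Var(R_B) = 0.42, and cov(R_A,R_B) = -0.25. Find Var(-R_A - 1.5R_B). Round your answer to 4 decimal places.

0.4450

Var(-R_A - 1.5R_B) = (-1)²·Var(R_A) + (-1.5)²·Var(R_B) + 2·(-1)·(-1.5)·cov(R_A,R_B)
= 1·0.25 + 2.25·0.42 + 3·-0.25 = 0.445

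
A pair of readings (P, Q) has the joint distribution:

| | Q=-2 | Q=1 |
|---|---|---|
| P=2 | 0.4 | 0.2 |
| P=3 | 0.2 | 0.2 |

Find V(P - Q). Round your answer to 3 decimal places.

2.160

E[P] = 2.4,  E[Q] = -0.8,  E[PQ] = -1.8
V(P) = 6 − (2.4)² = 0.24;  V(Q) = 2.8 − (-0.8)² = 2.16
cov(P,Q) = -1.8 − (2.4)(-0.8) = 0.12
V(P - Q) = (1)²·0.24 + (-1)²·2.16 + 2·(1)·(-1)·0.12 = 2.16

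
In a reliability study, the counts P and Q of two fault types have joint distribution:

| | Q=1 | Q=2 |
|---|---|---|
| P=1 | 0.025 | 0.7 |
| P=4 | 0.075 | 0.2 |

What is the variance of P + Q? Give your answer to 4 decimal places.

1.5994

E[P] = 1.825,  E[Q] = 1.9,  E[PQ] = 3.325
Var(P) = 5.125 − (1.825)² = 1.794375;  Var(Q) = 3.7 − (1.9)² = 0.09
cov(P,Q) = 3.325 − (1.825)(1.9) = -0.1425
Var(P + Q) = (1)²·1.794375 + (1)²·0.09 + 2·(1)·(1)·-0.1425 = 1.599375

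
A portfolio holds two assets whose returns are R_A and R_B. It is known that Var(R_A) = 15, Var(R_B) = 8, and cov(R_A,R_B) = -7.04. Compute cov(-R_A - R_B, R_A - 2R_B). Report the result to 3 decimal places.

cov(-R_A - R_B, R_A - 2R_B) = (-1)(1)Var(R_A) + (-1)(-2)Var(R_B) + [(-1)(-2) + (-1)(1)]cov(R_A,R_B)
= -1·15 + 2·8 + 1·-7.04 = -6.04

-6.040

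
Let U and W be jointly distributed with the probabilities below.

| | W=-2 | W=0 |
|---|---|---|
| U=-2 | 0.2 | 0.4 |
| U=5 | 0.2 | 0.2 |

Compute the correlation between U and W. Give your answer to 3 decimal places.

E[U] = 0.8,  E[W] = -0.8
E[UW] = -1.2
cov(U,W) = E[UW] − E[U]E[W] = -1.2 − (0.8)(-0.8) = -0.56
Var(U) = 11.76,  Var(W) = 0.96
ρ = -0.56 / √(11.76·0.96) ≈ -0.167

-0.167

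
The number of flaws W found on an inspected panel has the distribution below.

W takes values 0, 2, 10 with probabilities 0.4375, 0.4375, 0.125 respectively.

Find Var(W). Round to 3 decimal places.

9.734

E[W] = (0)(0.4375) + (2)(0.4375) + (10)(0.125) = 2.125
E[W²] = (0)²(0.4375) + (2)²(0.4375) + (10)²(0.125) = 14.25
Var(W) = E[W²] − (E[W])² = 14.25 − (2.125)² = 9.734375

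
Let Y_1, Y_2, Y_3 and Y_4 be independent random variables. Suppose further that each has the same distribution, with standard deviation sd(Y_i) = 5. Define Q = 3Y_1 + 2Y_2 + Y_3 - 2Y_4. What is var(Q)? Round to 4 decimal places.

450.0000

var(Y_i) = (5)² = 25
By independence, var(Q) = (3)²var(Y_1) + (2)²var(Y_2) + (1)²var(Y_3) + (-2)²var(Y_4)
= (3)²·25 + (2)²·25 + (1)²·25 + (-2)²·25 = 450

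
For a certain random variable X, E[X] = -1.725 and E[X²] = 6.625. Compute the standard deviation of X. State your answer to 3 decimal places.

1.910

V(X) = 6.625 − (-1.725)² = 3.649375
σ(X) = √3.649375 ≈ 1.910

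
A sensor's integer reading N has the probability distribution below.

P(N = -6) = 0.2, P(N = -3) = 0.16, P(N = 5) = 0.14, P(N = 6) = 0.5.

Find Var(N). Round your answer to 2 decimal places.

E[N] = (-6)(0.2) + (-3)(0.16) + (5)(0.14) + (6)(0.5) = 2.02
E[N²] = (-6)²(0.2) + (-3)²(0.16) + (5)²(0.14) + (6)²(0.5) = 30.14
Var(N) = E[N²] − (E[N])² = 30.14 − (2.02)² = 26.0596

26.06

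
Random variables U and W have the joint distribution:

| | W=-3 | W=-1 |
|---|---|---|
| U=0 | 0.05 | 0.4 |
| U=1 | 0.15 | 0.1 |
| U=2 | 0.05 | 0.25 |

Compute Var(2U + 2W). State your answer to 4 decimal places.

E[U] = 0.85,  E[W] = -1.5,  E[UW] = -1.35
Var(U) = 1.45 − (0.85)² = 0.7275;  Var(W) = 3 − (-1.5)² = 0.75
Cov(U,W) = -1.35 − (0.85)(-1.5) = -0.075
Var(2U + 2W) = (2)²·0.7275 + (2)²·0.75 + 2·(2)·(2)·-0.075 = 5.31

5.3100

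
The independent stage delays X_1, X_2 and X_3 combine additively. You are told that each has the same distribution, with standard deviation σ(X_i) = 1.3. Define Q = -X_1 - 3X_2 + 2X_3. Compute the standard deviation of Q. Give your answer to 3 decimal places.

4.864

V(X_i) = (1.3)² = 1.69
By independence, V(Q) = (-1)²V(X_1) + (-3)²V(X_2) + (2)²V(X_3)
= (-1)²·1.69 + (-3)²·1.69 + (2)²·1.69 = 23.66
σ(Q) = √23.66 ≈ 4.864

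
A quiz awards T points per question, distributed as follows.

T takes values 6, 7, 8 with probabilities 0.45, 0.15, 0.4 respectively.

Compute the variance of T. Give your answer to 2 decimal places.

E[T] = (6)(0.45) + (7)(0.15) + (8)(0.4) = 6.95
E[T²] = (6)²(0.45) + (7)²(0.15) + (8)²(0.4) = 49.15
Var(T) = E[T²] − (E[T])² = 49.15 − (6.95)² = 0.8475

0.85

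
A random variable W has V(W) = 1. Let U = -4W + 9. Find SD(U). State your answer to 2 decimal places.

4.00

V(-4W + 9) = (-4)²·1 = 16
SD(U) = √16 ≈ 4.00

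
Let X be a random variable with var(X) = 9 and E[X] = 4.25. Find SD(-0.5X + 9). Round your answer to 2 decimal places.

var(-0.5X + 9) = (-0.5)²·9 = 2.25
SD(-0.5X + 9) = √2.25 ≈ 1.50

1.50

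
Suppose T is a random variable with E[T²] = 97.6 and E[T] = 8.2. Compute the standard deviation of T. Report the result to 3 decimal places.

var(T) = 97.6 − (8.2)² = 30.36
σ(T) = √30.36 ≈ 5.510

5.510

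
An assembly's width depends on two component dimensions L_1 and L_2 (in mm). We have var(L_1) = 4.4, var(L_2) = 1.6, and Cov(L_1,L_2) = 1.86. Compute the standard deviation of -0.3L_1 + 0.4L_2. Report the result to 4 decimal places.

0.4534

var(-0.3L_1 + 0.4L_2) = (-0.3)²·var(L_1) + (0.4)²·var(L_2) + 2·(-0.3)·(0.4)·Cov(L_1,L_2)
= 0.09·4.4 + 0.16·1.6 + -0.24·1.86 = 0.2056
SD(-0.3L_1 + 0.4L_2) = √0.2056 ≈ 0.4534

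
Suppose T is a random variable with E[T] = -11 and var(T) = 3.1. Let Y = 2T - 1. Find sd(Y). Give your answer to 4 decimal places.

var(2T - 1) = (2)²·3.1 = 12.4
sd(Y) = √12.4 ≈ 3.5214

3.5214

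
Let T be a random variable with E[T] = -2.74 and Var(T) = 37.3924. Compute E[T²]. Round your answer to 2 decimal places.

44.90

E[T²] = Var(T) + (E[T])² = 37.3924 + (-2.74)² = 44.9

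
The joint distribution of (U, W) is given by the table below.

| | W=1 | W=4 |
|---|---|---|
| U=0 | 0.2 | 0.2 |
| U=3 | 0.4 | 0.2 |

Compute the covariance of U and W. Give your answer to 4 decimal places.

E[U] = 1.8,  E[W] = 2.2
E[UW] = 3.6
Cov(U,W) = E[UW] − E[U]E[W] = 3.6 − (1.8)(2.2) = -0.36

-0.3600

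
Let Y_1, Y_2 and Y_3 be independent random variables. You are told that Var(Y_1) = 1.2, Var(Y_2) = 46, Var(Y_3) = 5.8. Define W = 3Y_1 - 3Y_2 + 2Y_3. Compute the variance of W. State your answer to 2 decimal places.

448.00

By independence, Var(W) = (3)²Var(Y_1) + (-3)²Var(Y_2) + (2)²Var(Y_3)
= (3)²·1.2 + (-3)²·46 + (2)²·5.8 = 448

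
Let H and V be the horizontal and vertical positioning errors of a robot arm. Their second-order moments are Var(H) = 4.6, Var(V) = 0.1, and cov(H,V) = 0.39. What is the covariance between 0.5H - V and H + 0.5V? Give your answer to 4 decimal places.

cov(0.5H - V, H + 0.5V) = (0.5)(1)Var(H) + (-1)(0.5)Var(V) + [(0.5)(0.5) + (-1)(1)]cov(H,V)
= 0.5·4.6 + -0.5·0.1 + -0.75·0.39 = 1.9575

1.9575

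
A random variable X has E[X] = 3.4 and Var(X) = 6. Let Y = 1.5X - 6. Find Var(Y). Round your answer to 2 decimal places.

13.50

Var(1.5X - 6) = (1.5)²·Var(X) = 2.25·6 = 13.5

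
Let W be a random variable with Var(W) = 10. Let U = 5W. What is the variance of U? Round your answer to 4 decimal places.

250.0000

Var(5W) = (5)²·Var(W) = 25·10 = 250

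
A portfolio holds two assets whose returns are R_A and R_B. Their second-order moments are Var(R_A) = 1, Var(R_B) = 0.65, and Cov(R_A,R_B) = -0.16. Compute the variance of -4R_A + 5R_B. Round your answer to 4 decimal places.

Var(-4R_A + 5R_B) = (-4)²·Var(R_A) + (5)²·Var(R_B) + 2·(-4)·(5)·Cov(R_A,R_B)
= 16·1 + 25·0.65 + -40·-0.16 = 38.65

38.6500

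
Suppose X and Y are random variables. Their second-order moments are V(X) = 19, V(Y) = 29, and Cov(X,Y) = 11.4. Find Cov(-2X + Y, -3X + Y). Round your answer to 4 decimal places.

86.0000

Cov(-2X + Y, -3X + Y) = (-2)(-3)V(X) + (1)(1)V(Y) + [(-2)(1) + (1)(-3)]Cov(X,Y)
= 6·19 + 1·29 + -5·11.4 = 86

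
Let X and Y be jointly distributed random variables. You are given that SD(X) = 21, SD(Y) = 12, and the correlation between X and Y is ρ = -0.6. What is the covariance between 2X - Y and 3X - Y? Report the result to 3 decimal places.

V(X) = (21)² = 441;  V(Y) = (12)² = 144
Cov(X,Y) = ρ·SD(X)·SD(Y) = -0.6·21·12 = -151.2
Cov(2X - Y, 3X - Y) = (2)(3)V(X) + (-1)(-1)V(Y) + [(2)(-1) + (-1)(3)]Cov(X,Y)
= 6·441 + 1·144 + -5·-151.2 = 3546

3546.000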